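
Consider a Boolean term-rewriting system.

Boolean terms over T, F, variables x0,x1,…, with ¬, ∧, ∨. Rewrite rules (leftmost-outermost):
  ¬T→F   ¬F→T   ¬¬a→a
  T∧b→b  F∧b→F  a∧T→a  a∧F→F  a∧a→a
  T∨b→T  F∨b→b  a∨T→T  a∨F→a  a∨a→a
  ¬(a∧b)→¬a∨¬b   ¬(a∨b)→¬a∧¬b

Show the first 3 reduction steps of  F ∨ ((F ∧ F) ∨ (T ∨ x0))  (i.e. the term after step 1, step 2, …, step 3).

  start: F ∨ ((F ∧ F) ∨ (T ∨ x0))
  [1] (F ∧ F) ∨ (T ∨ x0)
  [2] F ∨ (T ∨ x0)
  [3] T ∨ x0

Answer: after 3 steps: T ∨ x0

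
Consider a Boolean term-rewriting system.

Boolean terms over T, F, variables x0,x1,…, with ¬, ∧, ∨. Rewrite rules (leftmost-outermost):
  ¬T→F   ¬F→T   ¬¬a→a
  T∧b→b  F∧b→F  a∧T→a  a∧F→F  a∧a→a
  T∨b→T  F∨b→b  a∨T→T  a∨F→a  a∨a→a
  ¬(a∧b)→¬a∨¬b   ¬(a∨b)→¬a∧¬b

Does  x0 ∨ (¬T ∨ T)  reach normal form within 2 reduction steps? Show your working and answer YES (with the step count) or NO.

  start: x0 ∨ (¬T ∨ T)
  step 1: x0 ∨ T
  step 2: T

Answer: YES — reaches normal form T in 2 ≤ 2 steps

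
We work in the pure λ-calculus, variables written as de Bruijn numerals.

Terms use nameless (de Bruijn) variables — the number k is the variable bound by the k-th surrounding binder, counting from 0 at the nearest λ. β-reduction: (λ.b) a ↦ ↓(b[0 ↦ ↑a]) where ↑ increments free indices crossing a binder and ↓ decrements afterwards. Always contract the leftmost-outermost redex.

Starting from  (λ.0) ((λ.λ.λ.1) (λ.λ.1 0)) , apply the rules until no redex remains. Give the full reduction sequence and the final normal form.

Answer: normal form = λ.λ.1  (in 2 steps)

Working:
  start: (λ.0) ((λ.λ.λ.1) (λ.λ.1 0))
  step 1: (λ.λ.λ.1) (λ.λ.1 0)
  step 2: λ.λ.1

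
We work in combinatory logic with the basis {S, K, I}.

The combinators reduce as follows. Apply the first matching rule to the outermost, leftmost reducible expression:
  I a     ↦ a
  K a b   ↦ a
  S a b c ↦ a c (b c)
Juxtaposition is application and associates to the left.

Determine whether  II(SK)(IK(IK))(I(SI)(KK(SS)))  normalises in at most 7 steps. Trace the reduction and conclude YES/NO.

Answer: YES — reaches normal form SIK in 6 ≤ 7 steps

Working:
  start: II(SK)(IK(IK))(I(SI)(KK(SS)))
  [1] I(SK)(IK(IK))(I(SI)(KK(SS)))
  [2] SK(IK(IK))(I(SI)(KK(SS)))
  [3] K(I(SI)(KK(SS)))(IK(IK)(I(SI)(KK(SS))))
  [4] I(SI)(KK(SS))
  [5] SI(KK(SS))
  [6] SIK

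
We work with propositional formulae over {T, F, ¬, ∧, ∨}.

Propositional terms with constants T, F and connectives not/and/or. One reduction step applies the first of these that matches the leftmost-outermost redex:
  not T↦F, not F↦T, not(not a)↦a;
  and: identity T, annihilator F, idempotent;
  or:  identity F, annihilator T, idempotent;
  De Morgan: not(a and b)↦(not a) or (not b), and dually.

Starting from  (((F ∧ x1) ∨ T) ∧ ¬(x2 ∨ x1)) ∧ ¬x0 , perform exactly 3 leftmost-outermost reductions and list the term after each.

Answer: after 3 steps: (¬x2 ∧ ¬x1) ∧ ¬x0

Derivation:
  start: (((F ∧ x1) ∨ T) ∧ ¬(x2 ∨ x1)) ∧ ¬x0
  step 1: (T ∧ ¬(x2 ∨ x1)) ∧ ¬x0
  step 2: ¬(x2 ∨ x1) ∧ ¬x0
  step 3: (¬x2 ∧ ¬x1) ∧ ¬x0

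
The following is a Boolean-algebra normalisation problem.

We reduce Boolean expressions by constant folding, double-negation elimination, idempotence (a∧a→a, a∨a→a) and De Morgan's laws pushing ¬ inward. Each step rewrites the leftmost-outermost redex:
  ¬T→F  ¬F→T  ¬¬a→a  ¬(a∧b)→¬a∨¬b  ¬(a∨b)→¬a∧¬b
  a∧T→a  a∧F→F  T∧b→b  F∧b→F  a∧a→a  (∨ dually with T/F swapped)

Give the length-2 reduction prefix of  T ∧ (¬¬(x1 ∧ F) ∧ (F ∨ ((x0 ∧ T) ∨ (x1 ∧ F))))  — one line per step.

Answer: after 2 steps: (x1 ∧ F) ∧ (F ∨ ((x0 ∧ T) ∨ (x1 ∧ F)))

Derivation:
  start: T ∧ (¬¬(x1 ∧ F) ∧ (F ∨ ((x0 ∧ T) ∨ (x1 ∧ F))))
  step 1: ¬¬(x1 ∧ F) ∧ (F ∨ ((x0 ∧ T) ∨ (x1 ∧ F)))
  step 2: (x1 ∧ F) ∧ (F ∨ ((x0 ∧ T) ∨ (x1 ∧ F)))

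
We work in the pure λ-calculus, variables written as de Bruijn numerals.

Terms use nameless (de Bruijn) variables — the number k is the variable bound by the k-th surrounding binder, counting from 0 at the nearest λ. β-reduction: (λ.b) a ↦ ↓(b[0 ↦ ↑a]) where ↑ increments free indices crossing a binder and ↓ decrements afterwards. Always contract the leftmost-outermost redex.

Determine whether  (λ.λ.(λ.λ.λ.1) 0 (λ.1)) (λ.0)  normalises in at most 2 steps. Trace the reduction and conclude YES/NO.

Answer: NO — after 2 steps the term is λ.(λ.λ.1) (λ.1), not yet normal

Working:
  start: (λ.λ.(λ.λ.λ.1) 0 (λ.1)) (λ.0)
  step 1: λ.(λ.λ.λ.1) 0 (λ.1)
  step 2: λ.(λ.λ.1) (λ.1)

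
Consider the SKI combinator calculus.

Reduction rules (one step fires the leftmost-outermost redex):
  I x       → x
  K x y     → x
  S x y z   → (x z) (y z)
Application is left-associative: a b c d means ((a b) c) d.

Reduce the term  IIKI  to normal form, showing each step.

Answer: normal form = KI  (in 2 steps)

Reduction:
  start: IIKI
  →1  IKI
  →2  KI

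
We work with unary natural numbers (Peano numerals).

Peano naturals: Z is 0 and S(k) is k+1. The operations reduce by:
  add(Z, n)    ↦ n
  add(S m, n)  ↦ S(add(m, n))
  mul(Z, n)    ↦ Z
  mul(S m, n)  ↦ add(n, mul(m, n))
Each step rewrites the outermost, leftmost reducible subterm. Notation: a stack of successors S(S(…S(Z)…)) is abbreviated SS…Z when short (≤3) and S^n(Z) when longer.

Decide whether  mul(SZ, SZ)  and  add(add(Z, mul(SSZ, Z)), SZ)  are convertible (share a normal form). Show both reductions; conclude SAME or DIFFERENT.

Answer: SAME — A ⇓ SZ, B ⇓ SZ

Reduction:
Term A:
  start: mul(SZ, SZ)
  step 1: add(SZ, mul(Z, SZ))
  step 2: S(add(Z, mul(Z, SZ)))
  step 3: S(mul(Z, SZ))
  step 4: SZ

Term B:
  start: add(add(Z, mul(SSZ, Z)), SZ)
  step 1: add(mul(SSZ, Z), SZ)
  step 2: add(add(Z, mul(SZ, Z)), SZ)
  step 3: add(mul(SZ, Z), SZ)
  step 4: add(add(Z, mul(Z, Z)), SZ)
  step 5: add(mul(Z, Z), SZ)
  step 6: add(Z, SZ)
  step 7: SZ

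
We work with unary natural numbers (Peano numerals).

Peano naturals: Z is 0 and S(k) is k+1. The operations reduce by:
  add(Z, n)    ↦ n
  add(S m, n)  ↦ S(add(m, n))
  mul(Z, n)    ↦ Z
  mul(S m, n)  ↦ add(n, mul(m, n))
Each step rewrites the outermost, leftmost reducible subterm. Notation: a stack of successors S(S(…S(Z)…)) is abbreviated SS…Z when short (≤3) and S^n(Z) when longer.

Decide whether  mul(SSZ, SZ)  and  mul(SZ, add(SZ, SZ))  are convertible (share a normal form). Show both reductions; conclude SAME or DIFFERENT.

Term A:
  start: mul(SSZ, SZ)
  step 1: add(SZ, mul(SZ, SZ))
  step 2: S(add(Z, mul(SZ, SZ)))
  step 3: S(mul(SZ, SZ))
  step 4: S(add(SZ, mul(Z, SZ)))
  step 5: S(S(add(Z, mul(Z, SZ))))
  step 6: S(S(mul(Z, SZ)))
  step 7: SSZ

Term B:
  start: mul(SZ, add(SZ, SZ))
  step 1: add(add(SZ, SZ), mul(Z, add(SZ, SZ)))
  step 2: add(S(add(Z, SZ)), mul(Z, add(SZ, SZ)))
  step 3: S(add(add(Z, SZ), mul(Z, add(SZ, SZ))))
  step 4: S(add(SZ, mul(Z, add(SZ, SZ))))
  step 5: S(S(add(Z, mul(Z, add(SZ, SZ)))))
  step 6: S(S(mul(Z, add(SZ, SZ))))
  step 7: SSZ

Answer: SAME — A ⇓ SSZ, B ⇓ SSZ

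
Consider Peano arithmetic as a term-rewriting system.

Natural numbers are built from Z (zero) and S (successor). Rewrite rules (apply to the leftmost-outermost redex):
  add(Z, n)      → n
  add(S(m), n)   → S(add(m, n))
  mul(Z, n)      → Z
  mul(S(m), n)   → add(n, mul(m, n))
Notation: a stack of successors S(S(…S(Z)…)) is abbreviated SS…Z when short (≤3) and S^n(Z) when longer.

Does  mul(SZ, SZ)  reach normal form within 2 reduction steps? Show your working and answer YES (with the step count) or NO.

Answer: NO — after 2 steps the term is S(add(Z, mul(Z, SZ))), not yet normal

Working:
  start: mul(SZ, SZ)
  [1] add(SZ, mul(Z, SZ))
  [2] S(add(Z, mul(Z, SZ)))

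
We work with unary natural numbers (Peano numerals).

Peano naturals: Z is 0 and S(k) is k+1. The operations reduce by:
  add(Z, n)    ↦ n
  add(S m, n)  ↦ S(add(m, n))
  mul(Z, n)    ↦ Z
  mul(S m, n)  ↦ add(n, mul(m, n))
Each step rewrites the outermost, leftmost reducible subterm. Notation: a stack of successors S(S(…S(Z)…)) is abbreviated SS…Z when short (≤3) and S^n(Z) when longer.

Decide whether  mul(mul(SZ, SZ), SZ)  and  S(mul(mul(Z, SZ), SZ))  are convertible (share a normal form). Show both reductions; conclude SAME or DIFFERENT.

Term A:
  start: mul(mul(SZ, SZ), SZ)
  [1] mul(add(SZ, mul(Z, SZ)), SZ)
  [2] mul(S(add(Z, mul(Z, SZ))), SZ)
  [3] add(SZ, mul(add(Z, mul(Z, SZ)), SZ))
  [4] S(add(Z, mul(add(Z, mul(Z, SZ)), SZ)))
  [5] S(mul(add(Z, mul(Z, SZ)), SZ))
  [6] S(mul(mul(Z, SZ), SZ))
  [7] S(mul(Z, SZ))
  [8] SZ

Term B:
  start: S(mul(mul(Z, SZ), SZ))
  [1] S(mul(Z, SZ))
  [2] SZ

Answer: SAME — A ⇓ SZ, B ⇓ SZ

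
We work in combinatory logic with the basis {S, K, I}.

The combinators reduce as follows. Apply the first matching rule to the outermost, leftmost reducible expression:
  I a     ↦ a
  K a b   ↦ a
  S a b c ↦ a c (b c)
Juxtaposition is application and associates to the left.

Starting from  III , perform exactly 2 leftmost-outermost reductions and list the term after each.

Answer: after 2 steps: I

Reduction:
  start: III
  step 1: II
  step 2: I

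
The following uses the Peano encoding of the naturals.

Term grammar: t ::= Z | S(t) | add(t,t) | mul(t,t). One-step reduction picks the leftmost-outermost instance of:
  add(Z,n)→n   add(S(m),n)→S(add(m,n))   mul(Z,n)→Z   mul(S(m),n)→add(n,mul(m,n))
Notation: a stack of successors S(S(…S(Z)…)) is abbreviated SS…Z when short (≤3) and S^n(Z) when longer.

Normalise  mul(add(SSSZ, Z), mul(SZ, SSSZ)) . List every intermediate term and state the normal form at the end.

  start: mul(add(SSSZ, Z), mul(SZ, SSSZ))
  step 1: mul(S(add(SSZ, Z)), mul(SZ, SSSZ))
  step 2: add(mul(SZ, SSSZ), mul(add(SSZ, Z), mul(SZ, SSSZ)))
  step 3: add(add(SSSZ, mul(Z, SSSZ)), mul(add(SSZ, Z), mul(SZ, SSSZ)))
  step 4: add(S(add(SSZ, mul(Z, SSSZ))), mul(add(SSZ, Z), mul(SZ, SSSZ)))
  step 5: S(add(add(SSZ, mul(Z, SSSZ)), mul(add(SSZ, Z), mul(SZ, SSSZ))))
  step 6: S(add(S(add(SZ, mul(Z, SSSZ))), mul(add(SSZ, Z), mul(SZ, SSSZ))))
  step 7: S(S(add(add(SZ, mul(Z, SSSZ)), mul(add(SSZ, Z), mul(SZ, SSSZ)))))
  step 8: S(S(add(S(add(Z, mul(Z, SSSZ))), mul(add(SSZ, Z), mul(SZ, SSSZ)))))
  step 9: S(S(S(add(add(Z, mul(Z, SSSZ)), mul(add(SSZ, Z), mul(SZ, SSSZ))))))
  step 10: S(S(S(add(mul(Z, SSSZ), mul(add(SSZ, Z), mul(SZ, SSSZ))))))
  step 11: S(S(S(add(Z, mul(add(SSZ, Z), mul(SZ, SSSZ))))))
  step 12: S(S(S(mul(add(SSZ, Z), mul(SZ, SSSZ)))))
  step 13: S(S(S(mul(S(add(SZ, Z)), mul(SZ, SSSZ)))))
  step 14: S(S(S(add(mul(SZ, SSSZ), mul(add(SZ, Z), mul(SZ, SSSZ))))))
  step 15: S(S(S(add(add(SSSZ, mul(Z, SSSZ)), mul(add(SZ, Z), mul(SZ, SSSZ))))))
  step 16: S(S(S(add(S(add(SSZ, mul(Z, SSSZ))), mul(add(SZ, Z), mul(SZ, SSSZ))))))
  step 17: S(S(S(S(add(add(SSZ, mul(Z, SSSZ)), mul(add(SZ, Z), mul(SZ, SSSZ)))))))
  step 18: S(S(S(S(add(S(add(SZ, mul(Z, SSSZ))), mul(add(SZ, Z), mul(SZ, SSSZ)))))))
  step 19: S(S(S(S(S(add(add(SZ, mul(Z, SSSZ)), mul(add(SZ, Z), mul(SZ, SSSZ))))))))
  step 20: S(S(S(S(S(add(S(add(Z, mul(Z, SSSZ))), mul(add(SZ, Z), mul(SZ, SSSZ))))))))
  step 21: S(S(S(S(S(S(add(add(Z, mul(Z, SSSZ)), mul(add(SZ, Z), mul(SZ, SSSZ)))))))))
  step 22: S(S(S(S(S(S(add(mul(Z, SSSZ), mul(add(SZ, Z), mul(SZ, SSSZ)))))))))
  step 23: S(S(S(S(S(S(add(Z, mul(add(SZ, Z), mul(SZ, SSSZ)))))))))
  step 24: S(S(S(S(S(S(mul(add(SZ, Z), mul(SZ, SSSZ))))))))
  step 25: S(S(S(S(S(S(mul(S(add(Z, Z)), mul(SZ, SSSZ))))))))
  step 26: S(S(S(S(S(S(add(mul(SZ, SSSZ), mul(add(Z, Z), mul(SZ, SSSZ)))))))))
  step 27: S(S(S(S(S(S(add(add(SSSZ, mul(Z, SSSZ)), mul(add(Z, Z), mul(SZ, SSSZ)))))))))
  step 28: S(S(S(S(S(S(add(S(add(SSZ, mul(Z, SSSZ))), mul(add(Z, Z), mul(SZ, SSSZ)))))))))
  step 29: S(S(S(S(S(S(S(add(add(SSZ, mul(Z, SSSZ)), mul(add(Z, Z), mul(SZ, SSSZ))))))))))
  step 30: S(S(S(S(S(S(S(add(S(add(SZ, mul(Z, SSSZ))), mul(add(Z, Z), mul(SZ, SSSZ))))))))))
  step 31: S(S(S(S(S(S(S(S(add(add(SZ, mul(Z, SSSZ)), mul(add(Z, Z), mul(SZ, SSSZ)))))))))))
  step 32: S(S(S(S(S(S(S(S(add(S(add(Z, mul(Z, SSSZ))), mul(add(Z, Z), mul(SZ, SSSZ)))))))))))
  step 33: S(S(S(S(S(S(S(S(S(add(add(Z, mul(Z, SSSZ)), mul(add(Z, Z), mul(SZ, SSSZ))))))))))))
  step 34: S(S(S(S(S(S(S(S(S(add(mul(Z, SSSZ), mul(add(Z, Z), mul(SZ, SSSZ))))))))))))
  step 35: S(S(S(S(S(S(S(S(S(add(Z, mul(add(Z, Z), mul(SZ, SSSZ))))))))))))
  step 36: S(S(S(S(S(S(S(S(S(mul(add(Z, Z), mul(SZ, SSSZ)))))))))))
  step 37: S(S(S(S(S(S(S(S(S(mul(Z, mul(SZ, SSSZ)))))))))))
  step 38: S^9(Z)

Answer: normal form = S^9(Z)  (in 38 steps)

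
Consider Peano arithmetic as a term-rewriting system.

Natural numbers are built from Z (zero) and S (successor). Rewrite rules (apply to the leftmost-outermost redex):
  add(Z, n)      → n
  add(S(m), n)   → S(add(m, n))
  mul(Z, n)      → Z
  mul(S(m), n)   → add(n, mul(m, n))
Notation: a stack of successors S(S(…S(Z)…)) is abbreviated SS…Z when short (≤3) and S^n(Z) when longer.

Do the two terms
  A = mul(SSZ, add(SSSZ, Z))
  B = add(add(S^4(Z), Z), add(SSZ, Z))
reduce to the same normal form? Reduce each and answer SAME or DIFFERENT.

Answer: SAME — A ⇓ S^6(Z), B ⇓ S^6(Z)

Working:
Term A:
  start: mul(SSZ, add(SSSZ, Z))
  [1] add(add(SSSZ, Z), mul(SZ, add(SSSZ, Z)))
  [2] add(S(add(SSZ, Z)), mul(SZ, add(SSSZ, Z)))
  [3] S(add(add(SSZ, Z), mul(SZ, add(SSSZ, Z))))
  [4] S(add(S(add(SZ, Z)), mul(SZ, add(SSSZ, Z))))
  [5] S(S(add(add(SZ, Z), mul(SZ, add(SSSZ, Z)))))
  [6] S(S(add(S(add(Z, Z)), mul(SZ, add(SSSZ, Z)))))
  [7] S(S(S(add(add(Z, Z), mul(SZ, add(SSSZ, Z))))))
  [8] S(S(S(add(Z, mul(SZ, add(SSSZ, Z))))))
  [9] S(S(S(mul(SZ, add(SSSZ, Z)))))
  [10] S(S(S(add(add(SSSZ, Z), mul(Z, add(SSSZ, Z))))))
  [11] S(S(S(add(S(add(SSZ, Z)), mul(Z, add(SSSZ, Z))))))
  [12] S(S(S(S(add(add(SSZ, Z), mul(Z, add(SSSZ, Z)))))))
  [13] S(S(S(S(add(S(add(SZ, Z)), mul(Z, add(SSSZ, Z)))))))
  [14] S(S(S(S(S(add(add(SZ, Z), mul(Z, add(SSSZ, Z))))))))
  [15] S(S(S(S(S(add(S(add(Z, Z)), mul(Z, add(SSSZ, Z))))))))
  [16] S(S(S(S(S(S(add(add(Z, Z), mul(Z, add(SSSZ, Z)))))))))
  [17] S(S(S(S(S(S(add(Z, mul(Z, add(SSSZ, Z)))))))))
  [18] S(S(S(S(S(S(mul(Z, add(SSSZ, Z))))))))
  [19] S^6(Z)

Term B:
  start: add(add(S^4(Z), Z), add(SSZ, Z))
  [1] add(S(add(SSSZ, Z)), add(SSZ, Z))
  [2] S(add(add(SSSZ, Z), add(SSZ, Z)))
  [3] S(add(S(add(SSZ, Z)), add(SSZ, Z)))
  [4] S(S(add(add(SSZ, Z), add(SSZ, Z))))
  [5] S(S(add(S(add(SZ, Z)), add(SSZ, Z))))
  [6] S(S(S(add(add(SZ, Z), add(SSZ, Z)))))
  [7] S(S(S(add(S(add(Z, Z)), add(SSZ, Z)))))
  [8] S(S(S(S(add(add(Z, Z), add(SSZ, Z))))))
  [9] S(S(S(S(add(Z, add(SSZ, Z))))))
  [10] S(S(S(S(add(SSZ, Z)))))
  [11] S(S(S(S(S(add(SZ, Z))))))
  [12] S(S(S(S(S(S(add(Z, Z)))))))
  [13] S^6(Z)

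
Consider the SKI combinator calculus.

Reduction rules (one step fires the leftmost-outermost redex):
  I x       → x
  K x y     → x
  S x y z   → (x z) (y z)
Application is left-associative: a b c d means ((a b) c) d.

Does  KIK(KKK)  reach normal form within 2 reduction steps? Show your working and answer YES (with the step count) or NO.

Answer: NO — after 2 steps the term is KKK, not yet normal

Working:
  start: KIK(KKK)
  [1] I(KKK)
  [2] KKK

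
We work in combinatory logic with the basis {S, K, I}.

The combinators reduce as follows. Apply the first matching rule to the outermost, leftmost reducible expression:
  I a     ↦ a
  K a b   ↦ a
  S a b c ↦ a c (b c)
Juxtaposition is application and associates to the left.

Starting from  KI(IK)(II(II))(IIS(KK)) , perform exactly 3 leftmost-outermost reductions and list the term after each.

  start: KI(IK)(II(II))(IIS(KK))
  step 1: I(II(II))(IIS(KK))
  step 2: II(II)(IIS(KK))
  step 3: I(II)(IIS(KK))

Answer: after 3 steps: I(II)(IIS(KK))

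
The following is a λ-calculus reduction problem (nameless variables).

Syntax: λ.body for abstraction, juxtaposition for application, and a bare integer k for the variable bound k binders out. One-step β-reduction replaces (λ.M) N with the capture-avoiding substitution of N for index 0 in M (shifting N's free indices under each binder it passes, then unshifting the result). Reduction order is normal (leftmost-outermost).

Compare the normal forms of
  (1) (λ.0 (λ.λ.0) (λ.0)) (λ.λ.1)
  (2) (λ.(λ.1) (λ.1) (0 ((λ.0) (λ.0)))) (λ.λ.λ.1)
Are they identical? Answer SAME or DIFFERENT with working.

Term A:
  start: (λ.0 (λ.λ.0) (λ.0)) (λ.λ.1)
  [1] (λ.λ.1) (λ.λ.0) (λ.0)
  [2] (λ.λ.λ.0) (λ.0)
  [3] λ.λ.0

Term B:
  start: (λ.(λ.1) (λ.1) (0 ((λ.0) (λ.0)))) (λ.λ.λ.1)
  [1] (λ.λ.λ.λ.1) (λ.λ.λ.λ.1) ((λ.λ.λ.1) ((λ.0) (λ.0)))
  [2] (λ.λ.λ.1) ((λ.λ.λ.1) ((λ.0) (λ.0)))
  [3] λ.λ.1

Answer: DIFFERENT — A ⇓ λ.λ.0, B ⇓ λ.λ.1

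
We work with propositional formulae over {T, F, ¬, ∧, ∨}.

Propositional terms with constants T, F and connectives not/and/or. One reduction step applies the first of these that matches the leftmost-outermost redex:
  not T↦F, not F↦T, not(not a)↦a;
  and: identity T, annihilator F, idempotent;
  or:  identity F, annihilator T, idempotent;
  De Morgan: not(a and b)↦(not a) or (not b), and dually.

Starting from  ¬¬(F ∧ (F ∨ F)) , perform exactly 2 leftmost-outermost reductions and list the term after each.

  start: ¬¬(F ∧ (F ∨ F))
  →1  F ∧ (F ∨ F)
  →2  F

Answer: after 2 steps: F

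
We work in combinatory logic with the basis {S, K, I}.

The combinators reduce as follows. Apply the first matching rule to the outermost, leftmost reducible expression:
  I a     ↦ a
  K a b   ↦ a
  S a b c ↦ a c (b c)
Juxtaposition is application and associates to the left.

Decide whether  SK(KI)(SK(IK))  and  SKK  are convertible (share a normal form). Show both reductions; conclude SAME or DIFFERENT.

Answer: SAME — A ⇓ SKK, B ⇓ SKK

Reduction:
Term A:
  start: SK(KI)(SK(IK))
  step 1: K(SK(IK))(KI(SK(IK)))
  step 2: SK(IK)
  step 3: SKK

Term B:
  start: SKK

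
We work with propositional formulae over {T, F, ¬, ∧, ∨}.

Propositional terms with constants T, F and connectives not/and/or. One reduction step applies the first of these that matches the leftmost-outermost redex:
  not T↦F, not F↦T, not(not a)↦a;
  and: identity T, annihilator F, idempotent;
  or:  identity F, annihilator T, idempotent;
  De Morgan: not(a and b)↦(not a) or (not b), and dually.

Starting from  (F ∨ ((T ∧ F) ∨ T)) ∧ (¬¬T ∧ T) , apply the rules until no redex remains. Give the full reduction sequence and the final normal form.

Answer: normal form = T  (in 5 steps)

Reduction:
  start: (F ∨ ((T ∧ F) ∨ T)) ∧ (¬¬T ∧ T)
  [1] ((T ∧ F) ∨ T) ∧ (¬¬T ∧ T)
  [2] T ∧ (¬¬T ∧ T)
  [3] ¬¬T ∧ T
  [4] ¬¬T
  [5] T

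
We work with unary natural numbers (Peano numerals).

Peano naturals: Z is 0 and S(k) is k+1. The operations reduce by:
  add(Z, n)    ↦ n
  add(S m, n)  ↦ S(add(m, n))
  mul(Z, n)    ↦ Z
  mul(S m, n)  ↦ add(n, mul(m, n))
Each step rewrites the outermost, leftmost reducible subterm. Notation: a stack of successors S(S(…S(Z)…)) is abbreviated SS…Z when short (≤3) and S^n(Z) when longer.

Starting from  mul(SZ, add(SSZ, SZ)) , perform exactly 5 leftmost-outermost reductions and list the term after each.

  start: mul(SZ, add(SSZ, SZ))
  [1] add(add(SSZ, SZ), mul(Z, add(SSZ, SZ)))
  [2] add(S(add(SZ, SZ)), mul(Z, add(SSZ, SZ)))
  [3] S(add(add(SZ, SZ), mul(Z, add(SSZ, SZ))))
  [4] S(add(S(add(Z, SZ)), mul(Z, add(SSZ, SZ))))
  [5] S(S(add(add(Z, SZ), mul(Z, add(SSZ, SZ)))))

Answer: after 5 steps: S(S(add(add(Z, SZ), mul(Z, add(SSZ, SZ)))))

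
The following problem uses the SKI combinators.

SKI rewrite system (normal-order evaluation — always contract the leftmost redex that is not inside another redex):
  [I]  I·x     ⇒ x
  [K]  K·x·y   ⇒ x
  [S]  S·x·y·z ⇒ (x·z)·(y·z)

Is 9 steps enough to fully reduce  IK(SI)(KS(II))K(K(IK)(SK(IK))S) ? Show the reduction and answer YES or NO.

Answer: YES — reaches normal form S in 7 ≤ 9 steps

Derivation:
  start: IK(SI)(KS(II))K(K(IK)(SK(IK))S)
  [1] K(SI)(KS(II))K(K(IK)(SK(IK))S)
  [2] SIK(K(IK)(SK(IK))S)
  [3] I(K(IK)(SK(IK))S)(K(K(IK)(SK(IK))S))
  [4] K(IK)(SK(IK))S(K(K(IK)(SK(IK))S))
  [5] IKS(K(K(IK)(SK(IK))S))
  [6] KS(K(K(IK)(SK(IK))S))
  [7] S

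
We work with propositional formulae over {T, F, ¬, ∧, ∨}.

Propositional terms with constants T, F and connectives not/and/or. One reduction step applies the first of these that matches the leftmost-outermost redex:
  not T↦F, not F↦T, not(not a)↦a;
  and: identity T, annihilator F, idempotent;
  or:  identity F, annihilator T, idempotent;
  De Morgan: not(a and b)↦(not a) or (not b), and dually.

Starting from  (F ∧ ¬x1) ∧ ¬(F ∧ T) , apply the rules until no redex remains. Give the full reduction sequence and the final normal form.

Answer: normal form = F  (in 2 steps)

Reduction:
  start: (F ∧ ¬x1) ∧ ¬(F ∧ T)
  [1] F ∧ ¬(F ∧ T)
  [2] F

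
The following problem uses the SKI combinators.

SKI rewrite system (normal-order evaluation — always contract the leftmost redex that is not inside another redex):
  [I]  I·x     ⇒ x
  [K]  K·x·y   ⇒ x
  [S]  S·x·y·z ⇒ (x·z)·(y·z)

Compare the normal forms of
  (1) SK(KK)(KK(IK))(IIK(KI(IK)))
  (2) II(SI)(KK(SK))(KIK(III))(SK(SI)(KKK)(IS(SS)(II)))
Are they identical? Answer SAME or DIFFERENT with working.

Answer: DIFFERENT — A ⇓ K(KI), B ⇓ I

Derivation:
Term A:
  start: SK(KK)(KK(IK))(IIK(KI(IK)))
  step 1: K(KK(IK))(KK(KK(IK)))(IIK(KI(IK)))
  step 2: KK(IK)(IIK(KI(IK)))
  step 3: K(IIK(KI(IK)))
  step 4: K(IK(KI(IK)))
  step 5: K(K(KI(IK)))
  step 6: K(KI)

Term B:
  start: II(SI)(KK(SK))(KIK(III))(SK(SI)(KKK)(IS(SS)(II)))
  step 1: I(SI)(KK(SK))(KIK(III))(SK(SI)(KKK)(IS(SS)(II)))
  step 2: SI(KK(SK))(KIK(III))(SK(SI)(KKK)(IS(SS)(II)))
  step 3: I(KIK(III))(KK(SK)(KIK(III)))(SK(SI)(KKK)(IS(SS)(II)))
  step 4: KIK(III)(KK(SK)(KIK(III)))(SK(SI)(KKK)(IS(SS)(II)))
  step 5: I(III)(KK(SK)(KIK(III)))(SK(SI)(KKK)(IS(SS)(II)))
  step 6: III(KK(SK)(KIK(III)))(SK(SI)(KKK)(IS(SS)(II)))
  step 7: II(KK(SK)(KIK(III)))(SK(SI)(KKK)(IS(SS)(II)))
  step 8: I(KK(SK)(KIK(III)))(SK(SI)(KKK)(IS(SS)(II)))
  step 9: KK(SK)(KIK(III))(SK(SI)(KKK)(IS(SS)(II)))
  step 10: K(KIK(III))(SK(SI)(KKK)(IS(SS)(II)))
  step 11: KIK(III)
  step 12: I(III)
  step 13: III
  step 14: II
  step 15: I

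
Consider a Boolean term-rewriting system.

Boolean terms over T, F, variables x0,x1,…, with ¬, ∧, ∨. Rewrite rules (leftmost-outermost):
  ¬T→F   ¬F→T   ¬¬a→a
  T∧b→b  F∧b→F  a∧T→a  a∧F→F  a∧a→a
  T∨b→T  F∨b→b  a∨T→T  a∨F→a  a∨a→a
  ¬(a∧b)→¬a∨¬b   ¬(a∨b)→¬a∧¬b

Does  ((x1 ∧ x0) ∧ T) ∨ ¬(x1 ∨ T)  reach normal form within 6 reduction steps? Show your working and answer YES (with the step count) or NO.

  start: ((x1 ∧ x0) ∧ T) ∨ ¬(x1 ∨ T)
  →1  (x1 ∧ x0) ∨ ¬(x1 ∨ T)
  →2  (x1 ∧ x0) ∨ (¬x1 ∧ ¬T)
  →3  (x1 ∧ x0) ∨ (¬x1 ∧ F)
  →4  (x1 ∧ x0) ∨ F
  →5  x1 ∧ x0

Answer: YES — reaches normal form x1 ∧ x0 in 5 ≤ 6 steps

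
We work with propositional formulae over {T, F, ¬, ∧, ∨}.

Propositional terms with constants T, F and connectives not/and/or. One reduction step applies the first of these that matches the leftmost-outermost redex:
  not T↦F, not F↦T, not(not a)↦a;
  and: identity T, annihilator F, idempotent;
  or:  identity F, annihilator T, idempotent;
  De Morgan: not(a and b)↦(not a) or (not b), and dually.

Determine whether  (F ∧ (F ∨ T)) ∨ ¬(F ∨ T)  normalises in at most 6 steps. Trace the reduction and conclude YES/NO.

  start: (F ∧ (F ∨ T)) ∨ ¬(F ∨ T)
  step 1: F ∨ ¬(F ∨ T)
  step 2: ¬(F ∨ T)
  step 3: ¬F ∧ ¬T
  step 4: T ∧ ¬T
  step 5: ¬T
  step 6: F

Answer: YES — reaches normal form F in 6 ≤ 6 steps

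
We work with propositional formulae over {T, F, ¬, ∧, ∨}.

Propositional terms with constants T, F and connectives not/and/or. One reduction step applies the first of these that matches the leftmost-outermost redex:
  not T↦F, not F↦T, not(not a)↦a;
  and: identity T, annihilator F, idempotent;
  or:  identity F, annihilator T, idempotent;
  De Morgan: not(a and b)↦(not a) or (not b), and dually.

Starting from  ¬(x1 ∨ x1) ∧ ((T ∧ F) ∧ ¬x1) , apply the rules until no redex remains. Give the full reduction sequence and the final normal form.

Answer: normal form = F  (in 5 steps)

Reduction:
  start: ¬(x1 ∨ x1) ∧ ((T ∧ F) ∧ ¬x1)
  [1] (¬x1 ∧ ¬x1) ∧ ((T ∧ F) ∧ ¬x1)
  [2] ¬x1 ∧ ((T ∧ F) ∧ ¬x1)
  [3] ¬x1 ∧ (F ∧ ¬x1)
  [4] ¬x1 ∧ F
  [5] F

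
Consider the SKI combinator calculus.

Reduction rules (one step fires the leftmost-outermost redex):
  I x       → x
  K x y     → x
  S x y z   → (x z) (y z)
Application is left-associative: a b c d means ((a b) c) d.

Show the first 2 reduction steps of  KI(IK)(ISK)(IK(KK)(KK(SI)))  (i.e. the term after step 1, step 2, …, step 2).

  start: KI(IK)(ISK)(IK(KK)(KK(SI)))
  [1] I(ISK)(IK(KK)(KK(SI)))
  [2] ISK(IK(KK)(KK(SI)))

Answer: after 2 steps: ISK(IK(KK)(KK(SI)))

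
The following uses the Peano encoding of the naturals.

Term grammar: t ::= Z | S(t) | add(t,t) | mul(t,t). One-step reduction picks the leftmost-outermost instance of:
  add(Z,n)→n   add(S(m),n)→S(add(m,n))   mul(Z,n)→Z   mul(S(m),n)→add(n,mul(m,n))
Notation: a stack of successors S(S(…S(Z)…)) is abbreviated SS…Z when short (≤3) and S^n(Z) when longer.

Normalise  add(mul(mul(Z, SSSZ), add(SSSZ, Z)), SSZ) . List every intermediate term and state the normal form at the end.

  start: add(mul(mul(Z, SSSZ), add(SSSZ, Z)), SSZ)
  step 1: add(mul(Z, add(SSSZ, Z)), SSZ)
  step 2: add(Z, SSZ)
  step 3: SSZ

Answer: normal form = SSZ  (in 3 steps)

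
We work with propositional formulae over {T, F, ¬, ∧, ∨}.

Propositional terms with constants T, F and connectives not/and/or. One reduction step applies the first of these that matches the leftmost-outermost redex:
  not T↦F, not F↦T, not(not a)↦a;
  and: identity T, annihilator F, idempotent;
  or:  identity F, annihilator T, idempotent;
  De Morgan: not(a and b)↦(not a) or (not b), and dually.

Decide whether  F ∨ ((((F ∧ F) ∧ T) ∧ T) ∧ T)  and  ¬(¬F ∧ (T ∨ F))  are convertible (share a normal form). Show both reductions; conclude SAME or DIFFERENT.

Answer: SAME — A ⇓ F, B ⇓ F

Reduction:
Term A:
  start: F ∨ ((((F ∧ F) ∧ T) ∧ T) ∧ T)
  →1  (((F ∧ F) ∧ T) ∧ T) ∧ T
  →2  ((F ∧ F) ∧ T) ∧ T
  →3  (F ∧ F) ∧ T
  →4  F ∧ F
  →5  F

Term B:
  start: ¬(¬F ∧ (T ∨ F))
  →1  ¬¬F ∨ ¬(T ∨ F)
  →2  F ∨ ¬(T ∨ F)
  →3  ¬(T ∨ F)
  →4  ¬T ∧ ¬F
  →5  F ∧ ¬F
  →6  F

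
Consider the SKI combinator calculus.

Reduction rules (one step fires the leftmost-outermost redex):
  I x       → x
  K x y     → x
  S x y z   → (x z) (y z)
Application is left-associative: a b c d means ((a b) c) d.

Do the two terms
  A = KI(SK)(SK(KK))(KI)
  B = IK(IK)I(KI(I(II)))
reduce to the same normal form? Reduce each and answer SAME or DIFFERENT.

Answer: SAME — A ⇓ KI, B ⇓ KI

Derivation:
Term A:
  start: KI(SK)(SK(KK))(KI)
  step 1: I(SK(KK))(KI)
  step 2: SK(KK)(KI)
  step 3: K(KI)(KK(KI))
  step 4: KI

Term B:
  start: IK(IK)I(KI(I(II)))
  step 1: K(IK)I(KI(I(II)))
  step 2: IK(KI(I(II)))
  step 3: K(KI(I(II)))
  step 4: KI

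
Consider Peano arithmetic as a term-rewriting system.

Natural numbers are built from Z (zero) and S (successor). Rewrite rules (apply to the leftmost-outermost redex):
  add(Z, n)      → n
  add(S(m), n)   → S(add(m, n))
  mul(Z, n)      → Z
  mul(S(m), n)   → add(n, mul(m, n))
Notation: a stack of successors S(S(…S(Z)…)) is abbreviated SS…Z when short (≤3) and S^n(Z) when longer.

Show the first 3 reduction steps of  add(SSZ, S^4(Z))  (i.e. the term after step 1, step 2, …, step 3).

Answer: after 3 steps: S^6(Z)

Working:
  start: add(SSZ, S^4(Z))
  [1] S(add(SZ, S^4(Z)))
  [2] S(S(add(Z, S^4(Z))))
  [3] S^6(Z)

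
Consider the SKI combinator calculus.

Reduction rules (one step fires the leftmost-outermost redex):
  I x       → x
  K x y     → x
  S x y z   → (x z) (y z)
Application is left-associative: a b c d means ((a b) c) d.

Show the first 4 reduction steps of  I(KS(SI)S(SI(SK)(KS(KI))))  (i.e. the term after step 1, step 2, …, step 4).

  start: I(KS(SI)S(SI(SK)(KS(KI))))
  →1  KS(SI)S(SI(SK)(KS(KI)))
  →2  SS(SI(SK)(KS(KI)))
  →3  SS(I(KS(KI))(SK(KS(KI))))
  →4  SS(KS(KI)(SK(KS(KI))))

Answer: after 4 steps: SS(KS(KI)(SK(KS(KI))))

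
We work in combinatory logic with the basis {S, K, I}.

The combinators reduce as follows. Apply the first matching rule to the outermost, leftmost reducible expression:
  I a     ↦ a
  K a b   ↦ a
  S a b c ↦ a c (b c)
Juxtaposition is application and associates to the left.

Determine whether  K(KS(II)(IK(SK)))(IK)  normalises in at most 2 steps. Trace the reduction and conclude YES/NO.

Answer: NO — after 2 steps the term is S(IK(SK)), not yet normal

Working:
  start: K(KS(II)(IK(SK)))(IK)
  →1  KS(II)(IK(SK))
  →2  S(IK(SK))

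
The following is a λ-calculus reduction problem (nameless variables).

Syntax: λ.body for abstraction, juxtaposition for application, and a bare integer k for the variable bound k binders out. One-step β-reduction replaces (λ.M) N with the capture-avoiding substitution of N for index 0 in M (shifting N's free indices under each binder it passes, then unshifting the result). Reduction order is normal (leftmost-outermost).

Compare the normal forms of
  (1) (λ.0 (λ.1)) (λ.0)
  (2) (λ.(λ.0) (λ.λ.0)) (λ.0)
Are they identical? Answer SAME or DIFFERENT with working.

Answer: SAME — A ⇓ λ.λ.0, B ⇓ λ.λ.0

Derivation:
Term A:
  start: (λ.0 (λ.1)) (λ.0)
  step 1: (λ.0) (λ.λ.0)
  step 2: λ.λ.0

Term B:
  start: (λ.(λ.0) (λ.λ.0)) (λ.0)
  step 1: (λ.0) (λ.λ.0)
  step 2: λ.λ.0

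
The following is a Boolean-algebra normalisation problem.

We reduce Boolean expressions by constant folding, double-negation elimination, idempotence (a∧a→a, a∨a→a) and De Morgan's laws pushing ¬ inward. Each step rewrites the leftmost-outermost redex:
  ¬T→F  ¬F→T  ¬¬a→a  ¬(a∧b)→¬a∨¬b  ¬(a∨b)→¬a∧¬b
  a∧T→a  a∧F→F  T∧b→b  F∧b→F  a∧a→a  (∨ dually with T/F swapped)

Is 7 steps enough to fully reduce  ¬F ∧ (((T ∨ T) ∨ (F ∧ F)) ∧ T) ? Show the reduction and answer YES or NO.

Answer: YES — reaches normal form T in 5 ≤ 7 steps

Working:
  start: ¬F ∧ (((T ∨ T) ∨ (F ∧ F)) ∧ T)
  step 1: T ∧ (((T ∨ T) ∨ (F ∧ F)) ∧ T)
  step 2: ((T ∨ T) ∨ (F ∧ F)) ∧ T
  step 3: (T ∨ T) ∨ (F ∧ F)
  step 4: T ∨ (F ∧ F)
  step 5: T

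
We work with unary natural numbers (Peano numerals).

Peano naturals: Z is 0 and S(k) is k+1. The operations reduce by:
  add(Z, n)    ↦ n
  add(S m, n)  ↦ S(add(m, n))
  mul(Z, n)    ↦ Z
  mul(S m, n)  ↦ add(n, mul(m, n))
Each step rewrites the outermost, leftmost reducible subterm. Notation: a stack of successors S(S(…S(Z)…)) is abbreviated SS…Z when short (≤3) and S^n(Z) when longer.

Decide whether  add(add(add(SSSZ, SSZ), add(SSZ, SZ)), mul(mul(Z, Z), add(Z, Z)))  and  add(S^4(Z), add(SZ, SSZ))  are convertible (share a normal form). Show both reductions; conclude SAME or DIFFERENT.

Answer: DIFFERENT — A ⇓ S^8(Z), B ⇓ S^7(Z)

Reduction:
Term A:
  start: add(add(add(SSSZ, SSZ), add(SSZ, SZ)), mul(mul(Z, Z), add(Z, Z)))
  [1] add(add(S(add(SSZ, SSZ)), add(SSZ, SZ)), mul(mul(Z, Z), add(Z, Z)))
  [2] add(S(add(add(SSZ, SSZ), add(SSZ, SZ))), mul(mul(Z, Z), add(Z, Z)))
  [3] S(add(add(add(SSZ, SSZ), add(SSZ, SZ)), mul(mul(Z, Z), add(Z, Z))))
  [4] S(add(add(S(add(SZ, SSZ)), add(SSZ, SZ)), mul(mul(Z, Z), add(Z, Z))))
  [5] S(add(S(add(add(SZ, SSZ), add(SSZ, SZ))), mul(mul(Z, Z), add(Z, Z))))
  [6] S(S(add(add(add(SZ, SSZ), add(SSZ, SZ)), mul(mul(Z, Z), add(Z, Z)))))
  [7] S(S(add(add(S(add(Z, SSZ)), add(SSZ, SZ)), mul(mul(Z, Z), add(Z, Z)))))
  [8] S(S(add(S(add(add(Z, SSZ), add(SSZ, SZ))), mul(mul(Z, Z), add(Z, Z)))))
  [9] S(S(S(add(add(add(Z, SSZ), add(SSZ, SZ)), mul(mul(Z, Z), add(Z, Z))))))
  [10] S(S(S(add(add(SSZ, add(SSZ, SZ)), mul(mul(Z, Z), add(Z, Z))))))
  [11] S(S(S(add(S(add(SZ, add(SSZ, SZ))), mul(mul(Z, Z), add(Z, Z))))))
  [12] S(S(S(S(add(add(SZ, add(SSZ, SZ)), mul(mul(Z, Z), add(Z, Z)))))))
  [13] S(S(S(S(add(S(add(Z, add(SSZ, SZ))), mul(mul(Z, Z), add(Z, Z)))))))
  [14] S(S(S(S(S(add(add(Z, add(SSZ, SZ)), mul(mul(Z, Z), add(Z, Z))))))))
  [15] S(S(S(S(S(add(add(SSZ, SZ), mul(mul(Z, Z), add(Z, Z))))))))
  [16] S(S(S(S(S(add(S(add(SZ, SZ)), mul(mul(Z, Z), add(Z, Z))))))))
  [17] S(S(S(S(S(S(add(add(SZ, SZ), mul(mul(Z, Z), add(Z, Z)))))))))
  [18] S(S(S(S(S(S(add(S(add(Z, SZ)), mul(mul(Z, Z), add(Z, Z)))))))))
  [19] S(S(S(S(S(S(S(add(add(Z, SZ), mul(mul(Z, Z), add(Z, Z))))))))))
  [20] S(S(S(S(S(S(S(add(SZ, mul(mul(Z, Z), add(Z, Z))))))))))
  [21] S(S(S(S(S(S(S(S(add(Z, mul(mul(Z, Z), add(Z, Z)))))))))))
  [22] S(S(S(S(S(S(S(S(mul(mul(Z, Z), add(Z, Z))))))))))
  [23] S(S(S(S(S(S(S(S(mul(Z, add(Z, Z))))))))))
  [24] S^8(Z)

Term B:
  start: add(S^4(Z), add(SZ, SSZ))
  [1] S(add(SSSZ, add(SZ, SSZ)))
  [2] S(S(add(SSZ, add(SZ, SSZ))))
  [3] S(S(S(add(SZ, add(SZ, SSZ)))))
  [4] S(S(S(S(add(Z, add(SZ, SSZ))))))
  [5] S(S(S(S(add(SZ, SSZ)))))
  [6] S(S(S(S(S(add(Z, SSZ))))))
  [7] S^7(Z)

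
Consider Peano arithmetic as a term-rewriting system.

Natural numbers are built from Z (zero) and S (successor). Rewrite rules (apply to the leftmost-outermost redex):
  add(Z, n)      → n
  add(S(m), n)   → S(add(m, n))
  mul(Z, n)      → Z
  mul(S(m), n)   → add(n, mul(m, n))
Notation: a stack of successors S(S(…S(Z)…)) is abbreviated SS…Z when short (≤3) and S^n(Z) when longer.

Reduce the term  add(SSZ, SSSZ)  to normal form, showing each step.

Answer: normal form = S^5(Z)  (in 3 steps)

Reduction:
  start: add(SSZ, SSSZ)
  [1] S(add(SZ, SSSZ))
  [2] S(S(add(Z, SSSZ)))
  [3] S^5(Z)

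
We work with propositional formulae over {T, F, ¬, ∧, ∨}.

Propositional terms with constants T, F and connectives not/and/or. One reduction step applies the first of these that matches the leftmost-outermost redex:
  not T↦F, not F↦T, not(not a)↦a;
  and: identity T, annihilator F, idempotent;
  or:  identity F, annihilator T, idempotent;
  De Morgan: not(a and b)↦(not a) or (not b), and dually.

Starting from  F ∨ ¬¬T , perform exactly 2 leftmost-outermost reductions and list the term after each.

  start: F ∨ ¬¬T
  [1] ¬¬T
  [2] T

Answer: after 2 steps: T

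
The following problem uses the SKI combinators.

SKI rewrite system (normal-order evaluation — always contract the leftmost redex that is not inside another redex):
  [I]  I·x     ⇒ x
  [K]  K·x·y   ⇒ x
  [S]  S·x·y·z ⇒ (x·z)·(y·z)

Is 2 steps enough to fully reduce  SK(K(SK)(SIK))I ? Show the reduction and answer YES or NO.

Answer: YES — reaches normal form I in 2 ≤ 2 steps

Working:
  start: SK(K(SK)(SIK))I
  →1  KI(K(SK)(SIK)I)
  →2  I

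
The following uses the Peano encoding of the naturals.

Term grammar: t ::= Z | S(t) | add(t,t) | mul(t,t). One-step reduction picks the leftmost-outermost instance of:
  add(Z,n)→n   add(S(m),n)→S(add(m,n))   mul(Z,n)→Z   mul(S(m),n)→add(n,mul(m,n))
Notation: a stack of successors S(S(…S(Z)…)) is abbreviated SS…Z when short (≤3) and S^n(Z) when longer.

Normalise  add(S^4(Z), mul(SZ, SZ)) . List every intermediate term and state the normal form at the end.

Answer: normal form = S^5(Z)  (in 9 steps)

Reduction:
  start: add(S^4(Z), mul(SZ, SZ))
  →1  S(add(SSSZ, mul(SZ, SZ)))
  →2  S(S(add(SSZ, mul(SZ, SZ))))
  →3  S(S(S(add(SZ, mul(SZ, SZ)))))
  →4  S(S(S(S(add(Z, mul(SZ, SZ))))))
  →5  S(S(S(S(mul(SZ, SZ)))))
  →6  S(S(S(S(add(SZ, mul(Z, SZ))))))
  →7  S(S(S(S(S(add(Z, mul(Z, SZ)))))))
  →8  S(S(S(S(S(mul(Z, SZ))))))
  →9  S^5(Z)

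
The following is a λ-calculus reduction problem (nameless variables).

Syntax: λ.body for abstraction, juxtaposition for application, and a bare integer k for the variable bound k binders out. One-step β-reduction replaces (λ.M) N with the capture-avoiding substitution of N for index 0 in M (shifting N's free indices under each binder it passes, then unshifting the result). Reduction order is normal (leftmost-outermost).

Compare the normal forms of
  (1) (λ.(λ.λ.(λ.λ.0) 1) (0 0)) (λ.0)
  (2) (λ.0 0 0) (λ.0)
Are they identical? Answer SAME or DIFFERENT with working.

Answer: DIFFERENT — A ⇓ λ.λ.0, B ⇓ λ.0

Working:
Term A:
  start: (λ.(λ.λ.(λ.λ.0) 1) (0 0)) (λ.0)
  [1] (λ.λ.(λ.λ.0) 1) ((λ.0) (λ.0))
  [2] λ.(λ.λ.0) ((λ.0) (λ.0))
  [3] λ.λ.0

Term B:
  start: (λ.0 0 0) (λ.0)
  [1] (λ.0) (λ.0) (λ.0)
  [2] (λ.0) (λ.0)
  [3] λ.0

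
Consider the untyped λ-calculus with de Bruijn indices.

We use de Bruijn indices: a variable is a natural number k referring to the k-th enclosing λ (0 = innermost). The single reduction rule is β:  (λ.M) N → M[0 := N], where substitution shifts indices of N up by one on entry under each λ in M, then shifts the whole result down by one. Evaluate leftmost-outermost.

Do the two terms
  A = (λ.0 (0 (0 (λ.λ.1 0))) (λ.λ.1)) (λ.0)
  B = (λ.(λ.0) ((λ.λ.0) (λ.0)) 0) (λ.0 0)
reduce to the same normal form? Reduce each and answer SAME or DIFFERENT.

Answer: DIFFERENT — A ⇓ λ.λ.1, B ⇓ λ.0 0

Reduction:
Term A:
  start: (λ.0 (0 (0 (λ.λ.1 0))) (λ.λ.1)) (λ.0)
  [1] (λ.0) ((λ.0) ((λ.0) (λ.λ.1 0))) (λ.λ.1)
  [2] (λ.0) ((λ.0) (λ.λ.1 0)) (λ.λ.1)
  [3] (λ.0) (λ.λ.1 0) (λ.λ.1)
  [4] (λ.λ.1 0) (λ.λ.1)
  [5] λ.(λ.λ.1) 0
  [6] λ.λ.1

Term B:
  start: (λ.(λ.0) ((λ.λ.0) (λ.0)) 0) (λ.0 0)
  [1] (λ.0) ((λ.λ.0) (λ.0)) (λ.0 0)
  [2] (λ.λ.0) (λ.0) (λ.0 0)
  [3] (λ.0) (λ.0 0)
  [4] λ.0 0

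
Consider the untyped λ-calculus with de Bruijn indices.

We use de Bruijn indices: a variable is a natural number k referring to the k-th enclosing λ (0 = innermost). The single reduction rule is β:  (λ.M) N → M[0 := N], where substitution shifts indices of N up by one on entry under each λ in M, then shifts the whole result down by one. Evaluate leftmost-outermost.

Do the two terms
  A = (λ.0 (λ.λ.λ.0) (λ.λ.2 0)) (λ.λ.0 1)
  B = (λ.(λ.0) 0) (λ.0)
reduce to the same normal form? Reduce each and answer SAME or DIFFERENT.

Answer: DIFFERENT — A ⇓ λ.λ.0 1, B ⇓ λ.0

Working:
Term A:
  start: (λ.0 (λ.λ.λ.0) (λ.λ.2 0)) (λ.λ.0 1)
  →1  (λ.λ.0 1) (λ.λ.λ.0) (λ.λ.(λ.λ.0 1) 0)
  →2  (λ.0 (λ.λ.λ.0)) (λ.λ.(λ.λ.0 1) 0)
  →3  (λ.λ.(λ.λ.0 1) 0) (λ.λ.λ.0)
  →4  λ.(λ.λ.0 1) 0
  →5  λ.λ.0 1

Term B:
  start: (λ.(λ.0) 0) (λ.0)
  →1  (λ.0) (λ.0)
  →2  λ.0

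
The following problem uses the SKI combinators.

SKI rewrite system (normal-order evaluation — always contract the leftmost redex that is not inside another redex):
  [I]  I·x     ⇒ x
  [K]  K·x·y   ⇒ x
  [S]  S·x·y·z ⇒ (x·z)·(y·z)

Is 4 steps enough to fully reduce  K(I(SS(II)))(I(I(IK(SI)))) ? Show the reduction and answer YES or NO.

  start: K(I(SS(II)))(I(I(IK(SI))))
  →1  I(SS(II))
  →2  SS(II)
  →3  SSI

Answer: YES — reaches normal form SSI in 3 ≤ 4 steps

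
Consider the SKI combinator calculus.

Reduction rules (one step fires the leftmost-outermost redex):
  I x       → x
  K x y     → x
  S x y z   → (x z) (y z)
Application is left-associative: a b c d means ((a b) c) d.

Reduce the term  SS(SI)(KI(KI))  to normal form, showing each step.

  start: SS(SI)(KI(KI))
  [1] S(KI(KI))(SI(KI(KI)))
  [2] SI(SI(KI(KI)))
  [3] SI(SII)

Answer: normal form = SI(SII)  (in 3 steps)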